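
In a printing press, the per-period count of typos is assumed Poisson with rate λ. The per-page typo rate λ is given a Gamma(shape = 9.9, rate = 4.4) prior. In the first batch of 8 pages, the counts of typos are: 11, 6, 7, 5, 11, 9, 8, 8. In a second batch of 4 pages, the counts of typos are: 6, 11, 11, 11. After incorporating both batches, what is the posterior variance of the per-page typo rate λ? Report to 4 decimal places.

0.4235

With a Gamma(shape α, rate β) prior, the Poisson likelihood is conjugate: the posterior is Gamma(α + ΣXᵢ, β + n).
Batch 1: sum of counts S = 65 over n = 8 pages.
After batch 1: Gamma(α+S, β+n) = Gamma(9.9+65, 4.4+8) = Gamma(74.9, 12.4).
Batch 2: sum of counts S = 39 over n = 4 pages.
After batch 2: Gamma(α+S, β+n) = Gamma(74.9+39, 12.4+4) = Gamma(113.9, 16.4).
Var = α/β² = 113.9/16.4² = 0.4235.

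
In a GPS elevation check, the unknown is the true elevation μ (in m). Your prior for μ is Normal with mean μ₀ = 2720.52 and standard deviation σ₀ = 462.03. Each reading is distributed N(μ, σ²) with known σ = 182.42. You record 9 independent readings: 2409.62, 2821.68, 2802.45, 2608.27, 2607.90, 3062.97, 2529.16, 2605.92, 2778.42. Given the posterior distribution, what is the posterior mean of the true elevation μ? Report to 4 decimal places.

For Normal data with known variance σ², a Normal(μ₀, σ₀²) prior on μ is conjugate. Posterior precision = 1/σ₀² + n/σ²; posterior mean is the precision-weighted average of μ₀ and x̄.
Σxᵢ = 2409.62 + 2821.68 + 2802.45 + 2608.27 + 2607.90 + 3062.97 + 2529.16 + 2605.92 + 2778.42 = 24226.39, so n·x̄ = 24226.39.
σ₀² = 462.03² = 213471.7209, σ² = 182.42² = 33277.0564; σ² + n·σ₀² = 33277.0564 + 9·213471.7209 = 1954522.5445.
Posterior mean = (μ₀/σ₀² + n·x̄/σ²)/(1/σ₀² + n/σ²) = (σ²·μ₀ + σ₀²·n·x̄)/(σ² + n·σ₀²) = (33277.0564·2720.52 + 213471.7209·24226.39)/1954522.5445 = 5262180061.971879/1954522.5445 = 2692.3097.

2692.3097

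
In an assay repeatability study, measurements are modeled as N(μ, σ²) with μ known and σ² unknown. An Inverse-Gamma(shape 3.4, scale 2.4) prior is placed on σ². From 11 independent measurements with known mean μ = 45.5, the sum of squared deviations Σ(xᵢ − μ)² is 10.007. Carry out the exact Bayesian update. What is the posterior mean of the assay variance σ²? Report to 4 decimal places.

With known mean μ and an Inverse-Gamma(α, β) prior on σ², the Normal likelihood is conjugate: posterior is Inv-Gamma(α + n/2, β + Σ(xᵢ−μ)²/2).
Posterior: Inv-Gamma(3.4 + 11/2, 2.4 + 10.007/2) = Inv-Gamma(8.90, 7.4035).
E[σ²|data] = β/(α−1) = 7.4035/7.90 = 0.9372.

0.9372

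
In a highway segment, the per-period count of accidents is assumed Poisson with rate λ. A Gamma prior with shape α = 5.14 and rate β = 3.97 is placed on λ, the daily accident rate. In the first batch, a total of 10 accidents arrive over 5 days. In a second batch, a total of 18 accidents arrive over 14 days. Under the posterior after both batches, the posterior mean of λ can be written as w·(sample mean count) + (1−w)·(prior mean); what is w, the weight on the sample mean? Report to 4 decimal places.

With a Gamma(shape α, rate β) prior, the Poisson likelihood is conjugate: the posterior is Gamma(α + ΣXᵢ, β + n).
Total number of days: n = 5 + 14 = 19.
Posterior mean = (α₀+S)/(β₀+n) = [n/(β₀+n)]·(S/n) + [β₀/(β₀+n)]·(α₀/β₀), so only n and β₀ enter the weight.
Weight on data w = n/(β₀+n) = 19/(3.97+19) = 19/22.97 = 0.8272.

0.8272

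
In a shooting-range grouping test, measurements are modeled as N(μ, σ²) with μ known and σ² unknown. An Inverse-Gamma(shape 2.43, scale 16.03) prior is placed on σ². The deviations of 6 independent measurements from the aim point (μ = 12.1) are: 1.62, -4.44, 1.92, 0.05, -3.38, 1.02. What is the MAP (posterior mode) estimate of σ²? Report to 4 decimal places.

5.4861

With known mean μ and an Inverse-Gamma(α, β) prior on σ², the Normal likelihood is conjugate: posterior is Inv-Gamma(α + n/2, β + Σ(xᵢ−μ)²/2).
Σ(xᵢ−μ)² = (1.62)² + (-4.44)² + (1.92)² + (0.05)² + (-3.38)² + (1.02)² = 38.4917.
Posterior: Inv-Gamma(2.43 + 6/2, 16.03 + 38.4917/2) = Inv-Gamma(5.43, 35.27585).
Mode = β/(α+1) = 35.27585/6.43 = 5.4861.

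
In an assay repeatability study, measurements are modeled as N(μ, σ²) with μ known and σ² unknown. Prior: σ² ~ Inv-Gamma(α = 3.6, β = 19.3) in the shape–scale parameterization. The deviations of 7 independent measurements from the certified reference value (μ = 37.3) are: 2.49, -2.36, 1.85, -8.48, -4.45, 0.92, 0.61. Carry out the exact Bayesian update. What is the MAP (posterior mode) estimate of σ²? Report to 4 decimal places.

With known mean μ and an Inverse-Gamma(α, β) prior on σ², the Normal likelihood is conjugate: posterior is Inv-Gamma(α + n/2, β + Σ(xᵢ−μ)²/2).
Σ(xᵢ−μ)² = (2.49)² + (-2.36)² + (1.85)² + (-8.48)² + (-4.45)² + (0.92)² + (0.61)² = 108.1236.
Posterior: Inv-Gamma(3.6 + 7/2, 19.3 + 108.1236/2) = Inv-Gamma(7.10, 73.36180).
Mode = β/(α+1) = 73.36180/8.10 = 9.0570.

9.0570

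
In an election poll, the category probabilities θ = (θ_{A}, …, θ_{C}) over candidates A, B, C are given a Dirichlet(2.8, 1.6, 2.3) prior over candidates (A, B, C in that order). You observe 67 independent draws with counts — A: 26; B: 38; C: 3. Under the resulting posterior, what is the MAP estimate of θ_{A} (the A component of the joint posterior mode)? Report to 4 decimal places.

0.3932

The Dirichlet prior is conjugate to the Multinomial likelihood: each posterior αⱼ = prior αⱼ + observed count nⱼ.
Posterior concentration: (28.8, 39.6, 5.3), total = 73.7.
Joint mode component: (α_{A}−1)/(Σα−K) = 27.8/70.7 = 0.3932.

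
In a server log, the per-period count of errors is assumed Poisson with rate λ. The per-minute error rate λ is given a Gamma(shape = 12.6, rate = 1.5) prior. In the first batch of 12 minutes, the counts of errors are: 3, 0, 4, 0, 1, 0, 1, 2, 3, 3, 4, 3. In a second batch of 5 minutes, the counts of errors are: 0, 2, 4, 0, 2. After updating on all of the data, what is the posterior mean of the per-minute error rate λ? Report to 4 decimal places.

2.4108

With a Gamma(shape α, rate β) prior, the Poisson likelihood is conjugate: the posterior is Gamma(α + ΣXᵢ, β + n).
Batch 1: sum of counts S = 24 over n = 12 minutes.
After batch 1: Gamma(α+S, β+n) = Gamma(12.6+24, 1.5+12) = Gamma(36.6, 13.5).
Batch 2: sum of counts S = 8 over n = 5 minutes.
After batch 2: Gamma(α+S, β+n) = Gamma(36.6+8, 13.5+5) = Gamma(44.6, 18.5).
Posterior mean = α/β = 44.6/18.5 = 2.4108.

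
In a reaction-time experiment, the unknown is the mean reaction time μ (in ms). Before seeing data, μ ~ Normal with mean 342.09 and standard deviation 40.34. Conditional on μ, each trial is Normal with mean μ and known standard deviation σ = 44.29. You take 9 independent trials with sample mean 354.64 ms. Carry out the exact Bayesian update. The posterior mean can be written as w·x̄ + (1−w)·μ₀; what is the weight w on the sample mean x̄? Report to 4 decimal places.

0.8819

For Normal data with known variance σ², a Normal(μ₀, σ₀²) prior on μ is conjugate. Posterior precision = 1/σ₀² + n/σ²; posterior mean is the precision-weighted average of μ₀ and x̄.
σ₀² = 40.34² = 1627.3156, σ² = 44.29² = 1961.6041. Prior precision 1/σ₀² = 1/1627.3156; data precision n/σ² = 9/1961.6041.
w = (n/σ²)/(1/σ₀² + n/σ²) = n·σ₀²/(σ² + n·σ₀²) = 9·1627.3156/(1961.6041 + 9·1627.3156) = 14645.8404/16607.4445 = 0.8819.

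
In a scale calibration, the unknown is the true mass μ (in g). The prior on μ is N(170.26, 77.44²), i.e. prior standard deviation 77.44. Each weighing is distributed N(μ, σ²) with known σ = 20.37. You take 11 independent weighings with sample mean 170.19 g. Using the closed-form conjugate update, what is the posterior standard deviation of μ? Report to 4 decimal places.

6.1226

For Normal data with known variance σ², a Normal(μ₀, σ₀²) prior on μ is conjugate. Posterior precision = 1/σ₀² + n/σ²; posterior mean is the precision-weighted average of μ₀ and x̄.
σ₀² = 77.44² = 5996.9536, σ² = 20.37² = 414.9369; σ² + n·σ₀² = 414.9369 + 11·5996.9536 = 66381.4265.
Posterior precision = 1/σ₀² + n/σ² = 1/5996.9536 + 11/414.9369 = (σ² + n·σ₀²)/(σ₀²σ²) = 66381.4265/(5996.9536·414.9369); posterior variance σₙ² = σ₀²σ²/(σ² + n·σ₀²) = 5996.9536·414.9369/66381.4265 = 37.485747.
Posterior SD = √σₙ² = √(5996.9536·414.9369/66381.4265) = 6.1226.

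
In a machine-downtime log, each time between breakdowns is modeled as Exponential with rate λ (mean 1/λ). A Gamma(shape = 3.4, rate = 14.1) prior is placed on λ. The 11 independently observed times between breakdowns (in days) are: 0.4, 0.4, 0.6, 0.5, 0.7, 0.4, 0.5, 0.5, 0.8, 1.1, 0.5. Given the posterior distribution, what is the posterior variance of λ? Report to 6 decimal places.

With a Gamma(shape α, rate β) prior on the exponential rate λ, the posterior after n observations with total T = Σxᵢ is Gamma(α+n, β+T).
Sum of observations T = 6.4 days; n = 11.
Posterior: Gamma(3.4+11, 14.1+6.4) = Gamma(14.4, 20.5).
Var = α/β² = 0.034265.

0.034265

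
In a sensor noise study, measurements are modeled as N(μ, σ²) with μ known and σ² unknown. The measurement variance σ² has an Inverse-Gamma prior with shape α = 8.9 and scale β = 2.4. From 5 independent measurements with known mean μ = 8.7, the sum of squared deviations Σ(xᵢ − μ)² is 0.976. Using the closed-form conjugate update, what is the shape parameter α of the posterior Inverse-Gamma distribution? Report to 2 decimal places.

With known mean μ and an Inverse-Gamma(α, β) prior on σ², the Normal likelihood is conjugate: posterior is Inv-Gamma(α + n/2, β + Σ(xᵢ−μ)²/2).
Posterior: Inv-Gamma(8.9 + 5/2, 2.4 + 0.976/2) = Inv-Gamma(11.40, 2.8880).
Posterior α = 11.40.

11.40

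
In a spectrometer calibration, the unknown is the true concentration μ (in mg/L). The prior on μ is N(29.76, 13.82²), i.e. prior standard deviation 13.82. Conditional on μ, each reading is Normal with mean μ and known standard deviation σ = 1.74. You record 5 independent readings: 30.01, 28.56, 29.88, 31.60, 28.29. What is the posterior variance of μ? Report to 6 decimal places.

For Normal data with known variance σ², a Normal(μ₀, σ₀²) prior on μ is conjugate. Posterior precision = 1/σ₀² + n/σ²; posterior mean is the precision-weighted average of μ₀ and x̄.
σ₀² = 13.82² = 190.9924, σ² = 1.74² = 3.0276; σ² + n·σ₀² = 3.0276 + 5·190.9924 = 957.9896.
Posterior precision = 1/σ₀² + n/σ² = 1/190.9924 + 5/3.0276 = (σ² + n·σ₀²)/(σ₀²σ²) = 957.9896/(190.9924·3.0276); posterior variance σₙ² = σ₀²σ²/(σ² + n·σ₀²) = 190.9924·3.0276/957.9896 = 0.603606.

0.603606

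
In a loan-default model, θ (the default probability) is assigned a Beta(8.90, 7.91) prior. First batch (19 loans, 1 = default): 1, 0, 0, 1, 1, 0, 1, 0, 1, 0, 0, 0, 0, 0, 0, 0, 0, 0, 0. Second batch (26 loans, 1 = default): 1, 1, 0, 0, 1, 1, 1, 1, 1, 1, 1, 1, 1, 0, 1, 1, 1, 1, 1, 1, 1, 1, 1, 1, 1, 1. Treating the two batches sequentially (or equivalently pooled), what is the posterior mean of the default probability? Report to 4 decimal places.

The Beta prior is conjugate to a Binomial/Bernoulli likelihood; the update adds successes to α and failures to β.
After batch 1: Beta(8.90+5, 7.91+14) = Beta(13.90, 21.91).
After batch 2: Beta(13.90+23, 21.91+3) = Beta(36.90, 24.91).
Posterior mean = α/(α+β) = 36.90/61.81 = 0.5970.

0.5970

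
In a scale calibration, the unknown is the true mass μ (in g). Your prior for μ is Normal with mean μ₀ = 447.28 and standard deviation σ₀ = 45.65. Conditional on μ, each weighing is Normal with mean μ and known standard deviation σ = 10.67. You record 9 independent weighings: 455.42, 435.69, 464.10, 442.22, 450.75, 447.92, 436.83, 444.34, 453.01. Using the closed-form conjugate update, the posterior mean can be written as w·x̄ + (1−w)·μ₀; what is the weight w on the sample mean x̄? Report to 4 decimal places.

0.9940

For Normal data with known variance σ², a Normal(μ₀, σ₀²) prior on μ is conjugate. Posterior precision = 1/σ₀² + n/σ²; posterior mean is the precision-weighted average of μ₀ and x̄.
σ₀² = 45.65² = 2083.9225, σ² = 10.67² = 113.8489. Prior precision 1/σ₀² = 1/2083.9225; data precision n/σ² = 9/113.8489.
w = (n/σ²)/(1/σ₀² + n/σ²) = n·σ₀²/(σ² + n·σ₀²) = 9·2083.9225/(113.8489 + 9·2083.9225) = 18755.3025/18869.1514 = 0.9940.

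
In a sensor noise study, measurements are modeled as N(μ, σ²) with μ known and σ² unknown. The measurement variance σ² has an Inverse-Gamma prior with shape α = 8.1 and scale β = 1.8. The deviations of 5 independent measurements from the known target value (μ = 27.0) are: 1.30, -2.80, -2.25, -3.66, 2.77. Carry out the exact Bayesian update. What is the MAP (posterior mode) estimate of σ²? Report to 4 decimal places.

1.6923

With known mean μ and an Inverse-Gamma(α, β) prior on σ², the Normal likelihood is conjugate: posterior is Inv-Gamma(α + n/2, β + Σ(xᵢ−μ)²/2).
Σ(xᵢ−μ)² = (1.30)² + (-2.80)² + (-2.25)² + (-3.66)² + (2.77)² = 35.6610.
Posterior: Inv-Gamma(8.1 + 5/2, 1.8 + 35.6610/2) = Inv-Gamma(10.60, 19.63050).
Mode = β/(α+1) = 19.63050/11.60 = 1.6923.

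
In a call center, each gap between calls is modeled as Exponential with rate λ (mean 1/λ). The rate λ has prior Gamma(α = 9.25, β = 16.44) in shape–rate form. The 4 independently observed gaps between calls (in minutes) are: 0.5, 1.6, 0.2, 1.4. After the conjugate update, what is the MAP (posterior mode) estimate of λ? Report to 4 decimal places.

With a Gamma(shape α, rate β) prior on the exponential rate λ, the posterior after n observations with total T = Σxᵢ is Gamma(α+n, β+T).
Sum of observations T = 3.7 minutes; n = 4.
Posterior: Gamma(9.25+4, 16.44+3.7) = Gamma(13.25, 20.14).
Mode = (α−1)/β = 0.6082.

0.6082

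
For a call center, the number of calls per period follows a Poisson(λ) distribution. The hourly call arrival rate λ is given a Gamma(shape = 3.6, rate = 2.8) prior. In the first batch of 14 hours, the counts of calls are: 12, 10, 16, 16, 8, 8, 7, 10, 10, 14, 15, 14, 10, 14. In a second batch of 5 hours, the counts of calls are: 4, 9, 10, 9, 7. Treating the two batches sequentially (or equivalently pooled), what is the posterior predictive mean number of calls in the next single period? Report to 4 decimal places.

With a Gamma(shape α, rate β) prior, the Poisson likelihood is conjugate: the posterior is Gamma(α + ΣXᵢ, β + n).
Batch 1: sum of counts S = 164 over n = 14 hours.
After batch 1: Gamma(α+S, β+n) = Gamma(3.6+164, 2.8+14) = Gamma(167.6, 16.8).
Batch 2: sum of counts S = 39 over n = 5 hours.
After batch 2: Gamma(α+S, β+n) = Gamma(167.6+39, 16.8+5) = Gamma(206.6, 21.8).
The predictive distribution for one future period is NegBinom with mean α/β = 9.4771.

9.4771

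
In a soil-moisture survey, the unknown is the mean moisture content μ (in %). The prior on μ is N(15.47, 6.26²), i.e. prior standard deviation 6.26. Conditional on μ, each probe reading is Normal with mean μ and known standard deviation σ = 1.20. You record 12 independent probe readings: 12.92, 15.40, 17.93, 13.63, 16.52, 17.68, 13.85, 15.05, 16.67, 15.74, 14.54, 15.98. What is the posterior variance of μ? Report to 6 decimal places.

0.119634

For Normal data with known variance σ², a Normal(μ₀, σ₀²) prior on μ is conjugate. Posterior precision = 1/σ₀² + n/σ²; posterior mean is the precision-weighted average of μ₀ and x̄.
σ₀² = 6.26² = 39.1876, σ² = 1.20² = 1.44; σ² + n·σ₀² = 1.44 + 12·39.1876 = 471.6912.
Posterior precision = 1/σ₀² + n/σ² = 1/39.1876 + 12/1.44 = (σ² + n·σ₀²)/(σ₀²σ²) = 471.6912/(39.1876·1.44); posterior variance σₙ² = σ₀²σ²/(σ² + n·σ₀²) = 39.1876·1.44/471.6912 = 0.119634.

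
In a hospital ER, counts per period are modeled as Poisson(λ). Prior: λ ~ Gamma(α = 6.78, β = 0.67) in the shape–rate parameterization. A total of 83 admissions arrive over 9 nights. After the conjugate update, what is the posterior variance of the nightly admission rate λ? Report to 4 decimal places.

0.9601

With a Gamma(shape α, rate β) prior, the Poisson likelihood is conjugate: the posterior is Gamma(α + ΣXᵢ, β + n).
Posterior: Gamma(α+S, β+n) = Gamma(6.78+83, 0.67+9) = Gamma(89.78, 9.67).
Var = α/β² = 89.78/9.67² = 0.9601.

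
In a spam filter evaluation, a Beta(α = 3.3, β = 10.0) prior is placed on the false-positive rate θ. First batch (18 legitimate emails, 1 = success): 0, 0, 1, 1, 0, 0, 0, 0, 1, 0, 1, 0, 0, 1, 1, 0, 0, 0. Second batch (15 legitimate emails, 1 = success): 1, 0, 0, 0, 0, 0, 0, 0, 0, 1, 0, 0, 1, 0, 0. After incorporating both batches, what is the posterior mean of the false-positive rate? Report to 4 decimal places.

0.2657

The Beta prior is conjugate to a Binomial/Bernoulli likelihood; the update adds successes to α and failures to β.
After batch 1: Beta(3.3+6, 10.0+12) = Beta(9.3, 22.0).
After batch 2: Beta(9.3+3, 22.0+12) = Beta(12.3, 34.0).
Posterior mean = α/(α+β) = 12.3/46.3 = 0.2657.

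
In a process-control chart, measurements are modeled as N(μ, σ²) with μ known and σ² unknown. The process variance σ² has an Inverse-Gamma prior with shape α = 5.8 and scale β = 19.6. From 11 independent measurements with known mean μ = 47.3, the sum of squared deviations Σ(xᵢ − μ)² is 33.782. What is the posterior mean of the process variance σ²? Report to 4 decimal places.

With known mean μ and an Inverse-Gamma(α, β) prior on σ², the Normal likelihood is conjugate: posterior is Inv-Gamma(α + n/2, β + Σ(xᵢ−μ)²/2).
Posterior: Inv-Gamma(5.8 + 11/2, 19.6 + 33.782/2) = Inv-Gamma(11.30, 36.4910).
E[σ²|data] = β/(α−1) = 36.4910/10.30 = 3.5428.

3.5428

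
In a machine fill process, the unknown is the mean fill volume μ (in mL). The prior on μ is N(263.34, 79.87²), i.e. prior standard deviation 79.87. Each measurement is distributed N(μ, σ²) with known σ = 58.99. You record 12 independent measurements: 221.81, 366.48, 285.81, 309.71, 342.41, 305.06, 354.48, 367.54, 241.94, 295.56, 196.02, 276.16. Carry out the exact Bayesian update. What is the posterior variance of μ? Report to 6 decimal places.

For Normal data with known variance σ², a Normal(μ₀, σ₀²) prior on μ is conjugate. Posterior precision = 1/σ₀² + n/σ²; posterior mean is the precision-weighted average of μ₀ and x̄.
σ₀² = 79.87² = 6379.2169, σ² = 58.99² = 3479.8201; σ² + n·σ₀² = 3479.8201 + 12·6379.2169 = 80030.4229.
Posterior precision = 1/σ₀² + n/σ² = 1/6379.2169 + 12/3479.8201 = (σ² + n·σ₀²)/(σ₀²σ²) = 80030.4229/(6379.2169·3479.8201); posterior variance σₙ² = σ₀²σ²/(σ² + n·σ₀²) = 6379.2169·3479.8201/80030.4229 = 277.376108.

277.376108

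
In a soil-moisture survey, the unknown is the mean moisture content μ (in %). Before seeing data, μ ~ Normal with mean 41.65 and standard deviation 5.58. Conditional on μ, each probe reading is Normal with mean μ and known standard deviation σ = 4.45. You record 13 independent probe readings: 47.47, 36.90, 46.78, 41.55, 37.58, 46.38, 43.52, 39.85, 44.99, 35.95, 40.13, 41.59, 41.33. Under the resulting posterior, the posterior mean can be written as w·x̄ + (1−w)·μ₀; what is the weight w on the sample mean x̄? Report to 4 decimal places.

0.9534

For Normal data with known variance σ², a Normal(μ₀, σ₀²) prior on μ is conjugate. Posterior precision = 1/σ₀² + n/σ²; posterior mean is the precision-weighted average of μ₀ and x̄.
σ₀² = 5.58² = 31.1364, σ² = 4.45² = 19.8025. Prior precision 1/σ₀² = 1/31.1364; data precision n/σ² = 13/19.8025.
w = (n/σ²)/(1/σ₀² + n/σ²) = n·σ₀²/(σ² + n·σ₀²) = 13·31.1364/(19.8025 + 13·31.1364) = 404.7732/424.5757 = 0.9534.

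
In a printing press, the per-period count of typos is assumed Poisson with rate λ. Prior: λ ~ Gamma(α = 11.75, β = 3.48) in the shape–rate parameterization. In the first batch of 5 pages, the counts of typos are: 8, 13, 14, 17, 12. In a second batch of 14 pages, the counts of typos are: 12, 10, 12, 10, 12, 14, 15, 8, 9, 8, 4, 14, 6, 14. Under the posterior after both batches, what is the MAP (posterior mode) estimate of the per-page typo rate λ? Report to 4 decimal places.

With a Gamma(shape α, rate β) prior, the Poisson likelihood is conjugate: the posterior is Gamma(α + ΣXᵢ, β + n).
Batch 1: sum of counts S = 64 over n = 5 pages.
After batch 1: Gamma(α+S, β+n) = Gamma(11.75+64, 3.48+5) = Gamma(75.75, 8.48).
Batch 2: sum of counts S = 148 over n = 14 pages.
After batch 2: Gamma(α+S, β+n) = Gamma(75.75+148, 8.48+14) = Gamma(223.75, 22.48).
Mode of Gamma(α,β) for α≥1 is (α−1)/β = 222.75/22.48 = 9.9088.

9.9088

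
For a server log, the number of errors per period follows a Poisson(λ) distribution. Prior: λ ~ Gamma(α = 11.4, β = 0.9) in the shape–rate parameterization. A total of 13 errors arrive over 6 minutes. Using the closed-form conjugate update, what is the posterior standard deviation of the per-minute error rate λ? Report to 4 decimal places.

0.7159

With a Gamma(shape α, rate β) prior, the Poisson likelihood is conjugate: the posterior is Gamma(α + ΣXᵢ, β + n).
Posterior: Gamma(α+S, β+n) = Gamma(11.4+13, 0.9+6) = Gamma(24.4, 6.9).
SD = √α/β = √24.4/6.9 = 0.7159.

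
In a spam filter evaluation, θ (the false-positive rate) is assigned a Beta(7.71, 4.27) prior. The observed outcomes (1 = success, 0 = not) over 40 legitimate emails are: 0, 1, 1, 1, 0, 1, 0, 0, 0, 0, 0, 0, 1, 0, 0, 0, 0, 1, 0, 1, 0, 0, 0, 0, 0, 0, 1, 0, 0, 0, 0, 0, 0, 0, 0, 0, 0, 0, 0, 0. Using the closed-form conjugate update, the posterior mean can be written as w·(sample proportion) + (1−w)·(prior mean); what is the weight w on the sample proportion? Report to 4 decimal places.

0.7695

The Beta prior is conjugate to a Binomial/Bernoulli likelihood; the update adds successes to α and failures to β.
Posterior mean = (α₀+k)/(α₀+β₀+n) = [n/(α₀+β₀+n)]·(k/n) + [(α₀+β₀)/(α₀+β₀+n)]·α₀/(α₀+β₀), so only n and the prior enter the weight.
The weight on the data is w = n/(α₀+β₀+n) = 40/(7.71+4.27+40) = 40/51.98 = 0.7695.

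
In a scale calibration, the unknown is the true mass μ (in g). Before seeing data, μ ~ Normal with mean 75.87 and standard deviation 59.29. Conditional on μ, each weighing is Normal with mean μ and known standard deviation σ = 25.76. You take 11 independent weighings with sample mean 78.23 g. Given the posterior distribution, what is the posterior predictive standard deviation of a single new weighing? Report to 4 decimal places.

26.8865

For Normal data with known variance σ², a Normal(μ₀, σ₀²) prior on μ is conjugate. Posterior precision = 1/σ₀² + n/σ²; posterior mean is the precision-weighted average of μ₀ and x̄.
σ₀² = 59.29² = 3515.3041, σ² = 25.76² = 663.5776; σ² + n·σ₀² = 663.5776 + 11·3515.3041 = 39331.9227.
Posterior precision = 1/σ₀² + n/σ² = 1/3515.3041 + 11/663.5776 = (σ² + n·σ₀²)/(σ₀²σ²) = 39331.9227/(3515.3041·663.5776); posterior variance σₙ² = σ₀²σ²/(σ² + n·σ₀²) = 3515.3041·663.5776/39331.9227 = 59.307476.
Predictive variance for one new observation = σₙ² + σ² = 3515.3041·663.5776/39331.9227 + 663.5776 = σ²·(σ₀² + 39331.9227)/39331.9227 = 663.5776·42847.2268/39331.9227 = 722.885076; SD = √(663.5776·42847.2268/39331.9227) = 26.8865.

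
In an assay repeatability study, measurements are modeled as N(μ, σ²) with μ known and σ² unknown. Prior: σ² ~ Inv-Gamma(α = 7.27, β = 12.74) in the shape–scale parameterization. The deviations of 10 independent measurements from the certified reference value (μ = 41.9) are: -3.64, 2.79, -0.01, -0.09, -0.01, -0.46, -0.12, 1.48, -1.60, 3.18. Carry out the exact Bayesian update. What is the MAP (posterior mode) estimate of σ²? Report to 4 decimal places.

2.3214

With known mean μ and an Inverse-Gamma(α, β) prior on σ², the Normal likelihood is conjugate: posterior is Inv-Gamma(α + n/2, β + Σ(xᵢ−μ)²/2).
Σ(xᵢ−μ)² = (-3.64)² + (2.79)² + (-0.01)² + (-0.09)² + (-0.01)² + (-0.46)² + (-0.12)² + (1.48)² + (-1.60)² + (3.18)² = 36.1308.
Posterior: Inv-Gamma(7.27 + 10/2, 12.74 + 36.1308/2) = Inv-Gamma(12.27, 30.80540).
Mode = β/(α+1) = 30.80540/13.27 = 2.3214.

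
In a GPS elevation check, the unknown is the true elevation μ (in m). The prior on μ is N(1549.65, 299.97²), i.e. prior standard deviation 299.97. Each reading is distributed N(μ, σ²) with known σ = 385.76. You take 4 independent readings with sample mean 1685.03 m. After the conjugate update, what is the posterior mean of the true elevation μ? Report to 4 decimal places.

For Normal data with known variance σ², a Normal(μ₀, σ₀²) prior on μ is conjugate. Posterior precision = 1/σ₀² + n/σ²; posterior mean is the precision-weighted average of μ₀ and x̄.
n·x̄ = 4·1685.03 = 6740.12.
σ₀² = 299.97² = 89982.0009, σ² = 385.76² = 148810.7776; σ² + n·σ₀² = 148810.7776 + 4·89982.0009 = 508738.7812.
Posterior mean = (μ₀/σ₀² + n·x̄/σ²)/(1/σ₀² + n/σ²) = (σ²·μ₀ + σ₀²·n·x̄)/(σ² + n·σ₀²) = (148810.7776·1549.65 + 89982.0009·6740.12)/508738.7812 = 837094105.413948/508738.7812 = 1645.4301.

1645.4301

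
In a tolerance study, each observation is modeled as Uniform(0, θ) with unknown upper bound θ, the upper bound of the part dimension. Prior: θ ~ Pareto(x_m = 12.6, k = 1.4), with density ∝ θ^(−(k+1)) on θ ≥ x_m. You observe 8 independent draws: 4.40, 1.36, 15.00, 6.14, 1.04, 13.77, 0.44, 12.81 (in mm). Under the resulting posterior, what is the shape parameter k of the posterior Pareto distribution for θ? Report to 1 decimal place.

9.4

A Pareto(scale x_m, shape k) prior on the upper bound θ of Uniform(0, θ) is conjugate: posterior is Pareto(max(x_m, max xᵢ), k + n).
Sample maximum = 15.00; prior scale x_m = 12.6 → posterior scale = max = 15.00.
Posterior shape = 1.4 + 8 = 9.4.
Posterior shape k = 9.4.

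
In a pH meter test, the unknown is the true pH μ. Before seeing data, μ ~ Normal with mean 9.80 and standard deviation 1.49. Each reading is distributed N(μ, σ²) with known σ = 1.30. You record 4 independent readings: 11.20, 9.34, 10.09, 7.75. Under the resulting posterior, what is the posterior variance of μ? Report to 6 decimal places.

For Normal data with known variance σ², a Normal(μ₀, σ₀²) prior on μ is conjugate. Posterior precision = 1/σ₀² + n/σ²; posterior mean is the precision-weighted average of μ₀ and x̄.
σ₀² = 1.49² = 2.2201, σ² = 1.30² = 1.69; σ² + n·σ₀² = 1.69 + 4·2.2201 = 10.5704.
Posterior precision = 1/σ₀² + n/σ² = 1/2.2201 + 4/1.69 = (σ² + n·σ₀²)/(σ₀²σ²) = 10.5704/(2.2201·1.69); posterior variance σₙ² = σ₀²σ²/(σ² + n·σ₀²) = 2.2201·1.69/10.5704 = 0.354951.

0.354951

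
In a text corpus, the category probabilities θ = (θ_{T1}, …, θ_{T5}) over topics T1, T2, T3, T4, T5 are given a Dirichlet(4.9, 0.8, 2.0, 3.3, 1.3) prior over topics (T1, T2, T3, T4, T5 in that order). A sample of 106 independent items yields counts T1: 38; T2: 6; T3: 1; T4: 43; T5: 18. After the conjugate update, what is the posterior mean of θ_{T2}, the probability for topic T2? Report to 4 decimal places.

0.0575

The Dirichlet prior is conjugate to the Multinomial likelihood: each posterior αⱼ = prior αⱼ + observed count nⱼ.
Posterior concentration: (42.9, 6.8, 3.0, 46.3, 19.3), total = 118.3.
E[θ_{T2}|data] = α_{T2}/Σα = 6.8/118.3 = 0.0575.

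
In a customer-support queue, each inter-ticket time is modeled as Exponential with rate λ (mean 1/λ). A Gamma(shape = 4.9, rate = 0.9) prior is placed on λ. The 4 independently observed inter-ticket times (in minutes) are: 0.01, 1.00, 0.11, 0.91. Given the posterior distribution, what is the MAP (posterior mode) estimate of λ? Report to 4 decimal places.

With a Gamma(shape α, rate β) prior on the exponential rate λ, the posterior after n observations with total T = Σxᵢ is Gamma(α+n, β+T).
Sum of observations T = 2.03 minutes; n = 4.
Posterior: Gamma(4.9+4, 0.9+2.03) = Gamma(8.9, 2.93).
Mode = (α−1)/β = 2.6962.

2.6962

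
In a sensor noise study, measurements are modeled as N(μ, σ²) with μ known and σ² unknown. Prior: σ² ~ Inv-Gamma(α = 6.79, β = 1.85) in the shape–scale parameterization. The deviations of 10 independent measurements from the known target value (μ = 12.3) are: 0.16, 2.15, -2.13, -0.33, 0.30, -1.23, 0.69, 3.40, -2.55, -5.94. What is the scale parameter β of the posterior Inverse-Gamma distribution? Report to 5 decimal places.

With known mean μ and an Inverse-Gamma(α, β) prior on σ², the Normal likelihood is conjugate: posterior is Inv-Gamma(α + n/2, β + Σ(xᵢ−μ)²/2).
Σ(xᵢ−μ)² = (0.16)² + (2.15)² + (-2.13)² + (-0.33)² + (0.30)² + (-1.23)² + (0.69)² + (3.40)² + (-2.55)² + (-5.94)² = 64.7190.
Posterior: Inv-Gamma(6.79 + 10/2, 1.85 + 64.7190/2) = Inv-Gamma(11.79, 34.20950).
Posterior β = 34.20950.

34.20950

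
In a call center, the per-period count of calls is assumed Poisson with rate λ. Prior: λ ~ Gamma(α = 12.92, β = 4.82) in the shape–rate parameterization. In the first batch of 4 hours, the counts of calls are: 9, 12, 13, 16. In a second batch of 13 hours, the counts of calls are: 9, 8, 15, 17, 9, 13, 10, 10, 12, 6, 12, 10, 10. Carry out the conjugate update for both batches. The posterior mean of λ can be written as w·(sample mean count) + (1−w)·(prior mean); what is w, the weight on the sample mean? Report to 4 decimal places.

0.7791

With a Gamma(shape α, rate β) prior, the Poisson likelihood is conjugate: the posterior is Gamma(α + ΣXᵢ, β + n).
Total number of hours: n = 4 + 13 = 17.
Posterior mean = (α₀+S)/(β₀+n) = [n/(β₀+n)]·(S/n) + [β₀/(β₀+n)]·(α₀/β₀), so only n and β₀ enter the weight.
Weight on data w = n/(β₀+n) = 17/(4.82+17) = 17/21.82 = 0.7791.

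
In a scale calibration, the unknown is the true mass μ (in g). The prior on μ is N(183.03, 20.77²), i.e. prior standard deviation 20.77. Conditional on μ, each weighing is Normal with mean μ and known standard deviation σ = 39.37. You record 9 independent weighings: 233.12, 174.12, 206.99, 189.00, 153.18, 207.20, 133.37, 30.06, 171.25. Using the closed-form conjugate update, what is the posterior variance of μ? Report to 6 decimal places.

For Normal data with known variance σ², a Normal(μ₀, σ₀²) prior on μ is conjugate. Posterior precision = 1/σ₀² + n/σ²; posterior mean is the precision-weighted average of μ₀ and x̄.
σ₀² = 20.77² = 431.3929, σ² = 39.37² = 1549.9969; σ² + n·σ₀² = 1549.9969 + 9·431.3929 = 5432.533.
Posterior precision = 1/σ₀² + n/σ² = 1/431.3929 + 9/1549.9969 = (σ² + n·σ₀²)/(σ₀²σ²) = 5432.533/(431.3929·1549.9969); posterior variance σₙ² = σ₀²σ²/(σ² + n·σ₀²) = 431.3929·1549.9969/5432.533 = 123.083957.

123.083957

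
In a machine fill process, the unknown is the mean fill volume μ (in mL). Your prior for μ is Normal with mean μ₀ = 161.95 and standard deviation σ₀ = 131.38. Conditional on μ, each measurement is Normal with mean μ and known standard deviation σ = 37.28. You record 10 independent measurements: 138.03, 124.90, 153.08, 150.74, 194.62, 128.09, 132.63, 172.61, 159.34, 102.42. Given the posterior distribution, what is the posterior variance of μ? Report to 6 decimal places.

For Normal data with known variance σ², a Normal(μ₀, σ₀²) prior on μ is conjugate. Posterior precision = 1/σ₀² + n/σ²; posterior mean is the precision-weighted average of μ₀ and x̄.
σ₀² = 131.38² = 17260.7044, σ² = 37.28² = 1389.7984; σ² + n·σ₀² = 1389.7984 + 10·17260.7044 = 173996.8424.
Posterior precision = 1/σ₀² + n/σ² = 1/17260.7044 + 10/1389.7984 = (σ² + n·σ₀²)/(σ₀²σ²) = 173996.8424/(17260.7044·1389.7984); posterior variance σₙ² = σ₀²σ²/(σ² + n·σ₀²) = 17260.7044·1389.7984/173996.8424 = 137.869740.

137.869740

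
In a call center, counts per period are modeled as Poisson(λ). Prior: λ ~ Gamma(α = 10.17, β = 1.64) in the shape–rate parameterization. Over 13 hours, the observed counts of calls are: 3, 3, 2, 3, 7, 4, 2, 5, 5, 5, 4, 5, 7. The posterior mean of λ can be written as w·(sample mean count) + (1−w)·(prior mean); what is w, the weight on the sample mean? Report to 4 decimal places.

0.8880

With a Gamma(shape α, rate β) prior, the Poisson likelihood is conjugate: the posterior is Gamma(α + ΣXᵢ, β + n).
Posterior mean = (α₀+S)/(β₀+n) = [n/(β₀+n)]·(S/n) + [β₀/(β₀+n)]·(α₀/β₀), so only n and β₀ enter the weight.
Weight on data w = n/(β₀+n) = 13/(1.64+13) = 13/14.64 = 0.8880.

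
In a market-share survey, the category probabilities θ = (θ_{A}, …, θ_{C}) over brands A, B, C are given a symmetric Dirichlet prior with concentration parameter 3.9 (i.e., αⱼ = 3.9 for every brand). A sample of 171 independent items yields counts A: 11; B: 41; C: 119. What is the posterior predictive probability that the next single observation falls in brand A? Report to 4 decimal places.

0.0816

The Dirichlet prior is conjugate to the Multinomial likelihood: each posterior αⱼ = prior αⱼ + observed count nⱼ.
Posterior concentration: (14.9, 44.9, 122.9), total = 182.7.
P(next = A | data) = α_{A}/Σα = 0.0816.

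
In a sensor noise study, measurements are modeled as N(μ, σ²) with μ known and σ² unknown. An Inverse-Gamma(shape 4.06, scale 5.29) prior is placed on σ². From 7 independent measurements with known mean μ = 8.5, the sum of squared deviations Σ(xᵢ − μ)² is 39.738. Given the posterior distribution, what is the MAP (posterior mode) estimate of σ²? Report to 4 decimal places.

2.9391

With known mean μ and an Inverse-Gamma(α, β) prior on σ², the Normal likelihood is conjugate: posterior is Inv-Gamma(α + n/2, β + Σ(xᵢ−μ)²/2).
Posterior: Inv-Gamma(4.06 + 7/2, 5.29 + 39.738/2) = Inv-Gamma(7.56, 25.1590).
Mode = β/(α+1) = 25.1590/8.56 = 2.9391.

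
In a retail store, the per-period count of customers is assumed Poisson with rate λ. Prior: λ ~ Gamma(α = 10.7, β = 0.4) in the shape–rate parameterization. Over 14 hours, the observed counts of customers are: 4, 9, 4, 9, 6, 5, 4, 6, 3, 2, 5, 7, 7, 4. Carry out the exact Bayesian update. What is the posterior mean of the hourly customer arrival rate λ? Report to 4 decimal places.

With a Gamma(shape α, rate β) prior, the Poisson likelihood is conjugate: the posterior is Gamma(α + ΣXᵢ, β + n).
Sum of counts S = 75 over n = 14 hours.
Posterior: Gamma(α+S, β+n) = Gamma(10.7+75, 0.4+14) = Gamma(85.7, 14.4).
Posterior mean = α/β = 85.7/14.4 = 5.9514.

5.9514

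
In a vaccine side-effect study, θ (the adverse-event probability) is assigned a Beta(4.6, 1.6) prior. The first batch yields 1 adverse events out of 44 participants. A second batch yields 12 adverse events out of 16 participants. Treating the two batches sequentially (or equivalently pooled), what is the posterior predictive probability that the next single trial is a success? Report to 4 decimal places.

0.2659

The Beta prior is conjugate to a Binomial/Bernoulli likelihood; the update adds successes to α and failures to β.
After batch 1: Beta(4.6+1, 1.6+43) = Beta(5.6, 44.6).
After batch 2: Beta(5.6+12, 44.6+4) = Beta(17.6, 48.6).
For a single future Bernoulli trial, P(success | data) = α/(α+β) = 0.2659.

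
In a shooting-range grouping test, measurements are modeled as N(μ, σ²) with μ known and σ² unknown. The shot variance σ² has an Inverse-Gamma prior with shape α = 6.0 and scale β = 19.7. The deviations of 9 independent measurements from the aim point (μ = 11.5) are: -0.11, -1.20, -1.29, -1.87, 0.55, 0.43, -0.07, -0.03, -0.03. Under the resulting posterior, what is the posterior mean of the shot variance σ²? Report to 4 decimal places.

With known mean μ and an Inverse-Gamma(α, β) prior on σ², the Normal likelihood is conjugate: posterior is Inv-Gamma(α + n/2, β + Σ(xᵢ−μ)²/2).
Σ(xᵢ−μ)² = (-0.11)² + (-1.20)² + (-1.29)² + (-1.87)² + (0.55)² + (0.43)² + (-0.07)² + (-0.03)² + (-0.03)² = 7.1072.
Posterior: Inv-Gamma(6.0 + 9/2, 19.7 + 7.1072/2) = Inv-Gamma(10.50, 23.25360).
E[σ²|data] = β/(α−1) = 23.25360/9.50 = 2.4477.

2.4477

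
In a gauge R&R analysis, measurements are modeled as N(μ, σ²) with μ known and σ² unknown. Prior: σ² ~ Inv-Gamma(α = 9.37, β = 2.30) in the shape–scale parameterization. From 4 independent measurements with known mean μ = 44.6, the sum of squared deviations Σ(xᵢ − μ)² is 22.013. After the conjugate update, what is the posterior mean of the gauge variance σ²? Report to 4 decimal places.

1.2832

With known mean μ and an Inverse-Gamma(α, β) prior on σ², the Normal likelihood is conjugate: posterior is Inv-Gamma(α + n/2, β + Σ(xᵢ−μ)²/2).
Posterior: Inv-Gamma(9.37 + 4/2, 2.30 + 22.013/2) = Inv-Gamma(11.37, 13.3065).
E[σ²|data] = β/(α−1) = 13.3065/10.37 = 1.2832.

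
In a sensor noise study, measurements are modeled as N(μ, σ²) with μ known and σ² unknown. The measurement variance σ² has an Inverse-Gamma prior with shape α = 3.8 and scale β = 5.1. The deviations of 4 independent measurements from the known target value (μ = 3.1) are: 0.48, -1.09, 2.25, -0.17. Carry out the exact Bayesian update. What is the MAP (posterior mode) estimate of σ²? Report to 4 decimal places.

1.2287

With known mean μ and an Inverse-Gamma(α, β) prior on σ², the Normal likelihood is conjugate: posterior is Inv-Gamma(α + n/2, β + Σ(xᵢ−μ)²/2).
Σ(xᵢ−μ)² = (0.48)² + (-1.09)² + (2.25)² + (-0.17)² = 6.5099.
Posterior: Inv-Gamma(3.8 + 4/2, 5.1 + 6.5099/2) = Inv-Gamma(5.80, 8.35495).
Mode = β/(α+1) = 8.35495/6.80 = 1.2287.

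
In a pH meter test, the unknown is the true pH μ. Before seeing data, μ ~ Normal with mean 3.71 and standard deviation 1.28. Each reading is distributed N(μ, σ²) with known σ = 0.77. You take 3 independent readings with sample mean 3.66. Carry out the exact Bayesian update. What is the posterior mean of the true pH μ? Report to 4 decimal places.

For Normal data with known variance σ², a Normal(μ₀, σ₀²) prior on μ is conjugate. Posterior precision = 1/σ₀² + n/σ²; posterior mean is the precision-weighted average of μ₀ and x̄.
n·x̄ = 3·3.66 = 10.98.
σ₀² = 1.28² = 1.6384, σ² = 0.77² = 0.5929; σ² + n·σ₀² = 0.5929 + 3·1.6384 = 5.5081.
Posterior mean = (μ₀/σ₀² + n·x̄/σ²)/(1/σ₀² + n/σ²) = (σ²·μ₀ + σ₀²·n·x̄)/(σ² + n·σ₀²) = (0.5929·3.71 + 1.6384·10.98)/5.5081 = 20.189291/5.5081 = 3.6654.

3.6654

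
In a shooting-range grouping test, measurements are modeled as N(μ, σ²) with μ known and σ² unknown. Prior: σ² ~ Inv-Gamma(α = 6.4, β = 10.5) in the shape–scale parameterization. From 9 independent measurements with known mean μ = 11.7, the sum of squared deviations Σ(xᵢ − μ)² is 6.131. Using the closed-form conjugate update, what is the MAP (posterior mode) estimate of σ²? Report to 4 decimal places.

1.1400

With known mean μ and an Inverse-Gamma(α, β) prior on σ², the Normal likelihood is conjugate: posterior is Inv-Gamma(α + n/2, β + Σ(xᵢ−μ)²/2).
Posterior: Inv-Gamma(6.4 + 9/2, 10.5 + 6.131/2) = Inv-Gamma(10.90, 13.5655).
Mode = β/(α+1) = 13.5655/11.90 = 1.1400.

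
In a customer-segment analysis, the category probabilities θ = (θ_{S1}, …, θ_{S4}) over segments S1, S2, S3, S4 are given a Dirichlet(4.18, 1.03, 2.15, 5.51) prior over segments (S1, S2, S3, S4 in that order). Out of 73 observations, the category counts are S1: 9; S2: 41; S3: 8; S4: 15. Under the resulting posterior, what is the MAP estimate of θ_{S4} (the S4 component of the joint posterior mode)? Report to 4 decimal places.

0.2383

The Dirichlet prior is conjugate to the Multinomial likelihood: each posterior αⱼ = prior αⱼ + observed count nⱼ.
Posterior concentration: (13.18, 42.03, 10.15, 20.51), total = 85.87.
Joint mode component: (α_{S4}−1)/(Σα−K) = 19.51/81.87 = 0.2383.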